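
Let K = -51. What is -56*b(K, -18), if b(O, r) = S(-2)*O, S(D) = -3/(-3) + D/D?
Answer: 5712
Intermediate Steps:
S(D) = 2 (S(D) = -3*(-1/3) + 1 = 1 + 1 = 2)
b(O, r) = 2*O
-56*b(K, -18) = -112*(-51) = -56*(-102) = 5712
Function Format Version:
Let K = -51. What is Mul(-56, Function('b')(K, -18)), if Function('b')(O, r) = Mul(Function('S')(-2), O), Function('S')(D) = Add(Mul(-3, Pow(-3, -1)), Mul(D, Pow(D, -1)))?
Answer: 5712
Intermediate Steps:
Function('S')(D) = 2 (Function('S')(D) = Add(Mul(-3, Rational(-1, 3)), 1) = Add(1, 1) = 2)
Function('b')(O, r) = Mul(2, O)
Mul(-56, Function('b')(K, -18)) = Mul(-56, Mul(2, -51)) = Mul(-56, -102) = 5712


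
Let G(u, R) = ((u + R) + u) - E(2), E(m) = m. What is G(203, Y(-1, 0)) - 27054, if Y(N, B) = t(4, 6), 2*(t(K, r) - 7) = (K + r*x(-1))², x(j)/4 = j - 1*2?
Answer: -24331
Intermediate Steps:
x(j) = -8 + 4*j (x(j) = 4*(j - 1*2) = 4*(j - 2) = 4*(-2 + j) = -8 + 4*j)
t(K, r) = 7 + (K - 12*r)²/2 (t(K, r) = 7 + (K + r*(-8 + 4*(-1)))²/2 = 7 + (K + r*(-8 - 4))²/2 = 7 + (K + r*(-12))²/2 = 7 + (K - 12*r)²/2)
Y(N, B) = 2319 (Y(N, B) = 7 + (4 - 12*6)²/2 = 7 + (4 - 72)²/2 = 7 + (½)*(-68)² = 7 + (½)*4624 = 7 + 2312 = 2319)
G(u, R) = -2 + R + 2*u (G(u, R) = ((u + R) + u) - 1*2 = ((R + u) + u) - 2 = (R + 2*u) - 2 = -2 + R + 2*u)
G(203, Y(-1, 0)) - 27054 = (-2 + 2319 + 2*203) - 27054 = (-2 + 2319 + 406) - 27054 = 2723 - 27054 = -24331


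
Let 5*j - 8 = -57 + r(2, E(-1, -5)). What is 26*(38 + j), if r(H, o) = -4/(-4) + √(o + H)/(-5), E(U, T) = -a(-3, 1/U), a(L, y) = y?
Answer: 3692/5 - 26*√3/25 ≈ 736.60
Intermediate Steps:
E(U, T) = -1/U
r(H, o) = 1 - √(H + o)/5 (r(H, o) = -4*(-¼) + √(H + o)*(-⅕) = 1 - √(H + o)/5)
j = -48/5 - √3/25 (j = 8/5 + (-57 + (1 - √(2 - 1/(-1))/5))/5 = 8/5 + (-57 + (1 - √(2 - 1*(-1))/5))/5 = 8/5 + (-57 + (1 - √(2 + 1)/5))/5 = 8/5 + (-57 + (1 - √3/5))/5 = 8/5 + (-56 - √3/5)/5 = 8/5 + (-56/5 - √3/25) = -48/5 - √3/25 ≈ -9.6693)
26*(38 + j) = 26*(38 + (-48/5 - √3/25)) = 26*(142/5 - √3/25) = 3692/5 - 26*√3/25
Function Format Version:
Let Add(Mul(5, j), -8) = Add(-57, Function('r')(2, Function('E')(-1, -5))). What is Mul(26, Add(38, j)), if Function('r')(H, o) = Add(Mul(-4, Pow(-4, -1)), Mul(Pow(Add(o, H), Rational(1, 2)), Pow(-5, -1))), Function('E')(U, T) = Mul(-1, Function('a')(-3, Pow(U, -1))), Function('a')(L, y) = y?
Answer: Add(Rational(3692, 5), Mul(Rational(-26, 25), Pow(3, Rational(1, 2)))) ≈ 736.60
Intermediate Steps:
Function('E')(U, T) = Mul(-1, Pow(U, -1))
Function('r')(H, o) = Add(1, Mul(Rational(-1, 5), Pow(Add(H, o), Rational(1, 2)))) (Function('r')(H, o) = Add(Mul(-4, Rational(-1, 4)), Mul(Pow(Add(H, o), Rational(1, 2)), Rational(-1, 5))) = Add(1, Mul(Rational(-1, 5), Pow(Add(H, o), Rational(1, 2)))))
j = Add(Rational(-48, 5), Mul(Rational(-1, 25), Pow(3, Rational(1, 2)))) (j = Add(Rational(8, 5), Mul(Rational(1, 5), Add(-57, Add(1, Mul(Rational(-1, 5), Pow(Add(2, Mul(-1, Pow(-1, -1))), Rational(1, 2))))))) = Add(Rational(8, 5), Mul(Rational(1, 5), Add(-57, Add(1, Mul(Rational(-1, 5), Pow(Add(2, Mul(-1, -1)), Rational(1, 2))))))) = Add(Rational(8, 5), Mul(Rational(1, 5), Add(-57, Add(1, Mul(Rational(-1, 5), Pow(Add(2, 1), Rational(1, 2))))))) = Add(Rational(8, 5), Mul(Rational(1, 5), Add(-57, Add(1, Mul(Rational(-1, 5), Pow(3, Rational(1, 2))))))) = Add(Rational(8, 5), Mul(Rational(1, 5), Add(-56, Mul(Rational(-1, 5), Pow(3, Rational(1, 2)))))) = Add(Rational(8, 5), Add(Rational(-56, 5), Mul(Rational(-1, 25), Pow(3, Rational(1, 2))))) = Add(Rational(-48, 5), Mul(Rational(-1, 25), Pow(3, Rational(1, 2)))) ≈ -9.6693)
Mul(26, Add(38, j)) = Mul(26, Add(38, Add(Rational(-48, 5), Mul(Rational(-1, 25), Pow(3, Rational(1, 2)))))) = Mul(26, Add(Rational(142, 5), Mul(Rational(-1, 25), Pow(3, Rational(1, 2))))) = Add(Rational(3692, 5), Mul(Rational(-26, 25), Pow(3, Rational(1, 2))))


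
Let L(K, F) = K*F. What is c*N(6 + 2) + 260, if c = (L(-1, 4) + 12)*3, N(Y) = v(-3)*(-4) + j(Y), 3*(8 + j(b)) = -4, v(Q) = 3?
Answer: -252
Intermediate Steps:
L(K, F) = F*K
j(b) = -28/3 (j(b) = -8 + (⅓)*(-4) = -8 - 4/3 = -28/3)
N(Y) = -64/3 (N(Y) = 3*(-4) - 28/3 = -12 - 28/3 = -64/3)
c = 24 (c = (4*(-1) + 12)*3 = (-4 + 12)*3 = 8*3 = 24)
c*N(6 + 2) + 260 = 24*(-64/3) + 260 = -512 + 260 = -252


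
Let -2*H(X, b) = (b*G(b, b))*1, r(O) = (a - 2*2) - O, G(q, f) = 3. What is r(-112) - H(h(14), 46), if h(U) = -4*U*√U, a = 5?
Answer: 182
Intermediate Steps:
r(O) = 1 - O (r(O) = (5 - 2*2) - O = (5 - 4) - O = 1 - O)
h(U) = -4*U^(3/2)
H(X, b) = -3*b/2 (H(X, b) = -b*3/2 = -3*b/2)
r(-112) - H(h(14), 46) = (1 - 1*(-112)) - (-3)*46/2 = (1 + 112) - 1*(-69) = 113 + 69 = 182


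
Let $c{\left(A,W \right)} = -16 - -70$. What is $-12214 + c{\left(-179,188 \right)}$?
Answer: $-12160$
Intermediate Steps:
$c{\left(A,W \right)} = 54$ ($c{\left(A,W \right)} = -16 + 70 = 54$)
$-12214 + c{\left(-179,188 \right)} = -12214 + 54 = -12160$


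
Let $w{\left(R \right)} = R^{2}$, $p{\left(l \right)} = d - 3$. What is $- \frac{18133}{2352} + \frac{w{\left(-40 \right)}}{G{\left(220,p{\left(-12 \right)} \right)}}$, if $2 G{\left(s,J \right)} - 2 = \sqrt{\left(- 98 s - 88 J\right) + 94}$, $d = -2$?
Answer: $- \frac{12209473}{1648752} - \frac{320 i \sqrt{21026}}{2103} \approx -7.4053 - 22.064 i$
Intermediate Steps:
$p{\left(l \right)} = -5$ ($p{\left(l \right)} = -2 - 3 = -5$)
$G{\left(s,J \right)} = 1 + \frac{\sqrt{94 - 98 s - 88 J}}{2}$ ($G{\left(s,J \right)} = 1 + \frac{\sqrt{\left(- 98 s - 88 J\right) + 94}}{2} = 1 + \frac{\sqrt{94 - 98 s - 88 J}}{2}$)
$- \frac{18133}{2352} + \frac{w{\left(-40 \right)}}{G{\left(220,p{\left(-12 \right)} \right)}} = - \frac{18133}{2352} + \frac{\left(-40\right)^{2}}{1 + \frac{\sqrt{94 - 21560 - -440}}{2}} = \left(-18133\right) \frac{1}{2352} + \frac{1600}{1 + \frac{\sqrt{94 - 21560 + 440}}{2}} = - \frac{18133}{2352} + \frac{1600}{1 + \frac{\sqrt{-21026}}{2}} = - \frac{18133}{2352} + \frac{1600}{1 + \frac{i \sqrt{21026}}{2}}$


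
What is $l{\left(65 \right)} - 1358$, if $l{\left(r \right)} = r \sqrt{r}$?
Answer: $-1358 + 65 \sqrt{65} \approx -833.95$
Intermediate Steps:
$l{\left(r \right)} = r^{\frac{3}{2}}$
$l{\left(65 \right)} - 1358 = 65^{\frac{3}{2}} - 1358 = 65 \sqrt{65} - 1358 = -1358 + 65 \sqrt{65}$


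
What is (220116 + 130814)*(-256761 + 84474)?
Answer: -60460676910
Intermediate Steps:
(220116 + 130814)*(-256761 + 84474) = 350930*(-172287) = -60460676910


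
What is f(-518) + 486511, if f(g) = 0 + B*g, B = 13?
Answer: 479777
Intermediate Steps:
f(g) = 13*g (f(g) = 0 + 13*g = 13*g)
f(-518) + 486511 = 13*(-518) + 486511 = -6734 + 486511 = 479777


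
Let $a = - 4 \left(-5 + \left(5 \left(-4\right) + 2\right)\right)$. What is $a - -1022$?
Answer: $1114$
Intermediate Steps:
$a = 92$ ($a = - 4 \left(-5 + \left(-20 + 2\right)\right) = - 4 \left(-5 - 18\right) = \left(-4\right) \left(-23\right) = 92$)
$a - -1022 = 92 - -1022 = 92 + 1022 = 1114$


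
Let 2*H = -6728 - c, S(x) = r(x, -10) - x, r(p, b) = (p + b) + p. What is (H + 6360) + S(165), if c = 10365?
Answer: -4063/2 ≈ -2031.5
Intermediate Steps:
r(p, b) = b + 2*p (r(p, b) = (b + p) + p = b + 2*p)
S(x) = -10 + x (S(x) = (-10 + 2*x) - x = -10 + x)
H = -17093/2 (H = (-6728 - 1*10365)/2 = (-6728 - 10365)/2 = (½)*(-17093) = -17093/2 ≈ -8546.5)
(H + 6360) + S(165) = (-17093/2 + 6360) + (-10 + 165) = -4373/2 + 155 = -4063/2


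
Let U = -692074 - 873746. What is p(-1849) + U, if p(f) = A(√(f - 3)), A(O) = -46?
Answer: -1565866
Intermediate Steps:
p(f) = -46
U = -1565820
p(-1849) + U = -46 - 1565820 = -1565866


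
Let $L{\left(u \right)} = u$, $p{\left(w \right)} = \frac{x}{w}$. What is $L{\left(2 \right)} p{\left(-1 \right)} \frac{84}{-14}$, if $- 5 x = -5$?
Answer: $12$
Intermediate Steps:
$x = 1$ ($x = \left(- \frac{1}{5}\right) \left(-5\right) = 1$)
$p{\left(w \right)} = \frac{1}{w}$ ($p{\left(w \right)} = 1 \frac{1}{w} = \frac{1}{w}$)
$L{\left(2 \right)} p{\left(-1 \right)} \frac{84}{-14} = \frac{2}{-1} \frac{84}{-14} = 2 \left(-1\right) 84 \left(- \frac{1}{14}\right) = \left(-2\right) \left(-6\right) = 12$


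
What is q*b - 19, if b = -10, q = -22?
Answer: 201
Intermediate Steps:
q*b - 19 = -22*(-10) - 19 = 220 - 19 = 201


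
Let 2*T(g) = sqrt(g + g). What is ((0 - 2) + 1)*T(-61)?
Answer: -I*sqrt(122)/2 ≈ -5.5227*I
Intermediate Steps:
T(g) = sqrt(2)*sqrt(g)/2 (T(g) = sqrt(g + g)/2 = sqrt(2*g)/2 = (sqrt(2)*sqrt(g))/2 = sqrt(2)*sqrt(g)/2)
((0 - 2) + 1)*T(-61) = ((0 - 2) + 1)*(sqrt(2)*sqrt(-61)/2) = (-2 + 1)*(sqrt(2)*(I*sqrt(61))/2) = -I*sqrt(122)/2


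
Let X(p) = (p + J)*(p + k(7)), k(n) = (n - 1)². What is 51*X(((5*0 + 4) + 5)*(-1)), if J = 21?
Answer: 16524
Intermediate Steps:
k(n) = (-1 + n)²
X(p) = (21 + p)*(36 + p) (X(p) = (p + 21)*(p + (-1 + 7)²) = (21 + p)*(p + 6²) = (21 + p)*(p + 36) = (21 + p)*(36 + p))
51*X(((5*0 + 4) + 5)*(-1)) = 51*(756 + (((5*0 + 4) + 5)*(-1))² + 57*(((5*0 + 4) + 5)*(-1))) = 51*(756 + (((0 + 4) + 5)*(-1))² + 57*(((0 + 4) + 5)*(-1))) = 51*(756 + ((4 + 5)*(-1))² + 57*((4 + 5)*(-1))) = 51*(756 + (9*(-1))² + 57*(9*(-1))) = 51*(756 + (-9)² + 57*(-9)) = 51*(756 + 81 - 513) = 51*324 = 16524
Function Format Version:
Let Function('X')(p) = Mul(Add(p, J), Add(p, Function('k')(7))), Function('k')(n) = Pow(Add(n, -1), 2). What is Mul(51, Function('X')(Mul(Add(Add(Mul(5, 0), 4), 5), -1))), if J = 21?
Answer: 16524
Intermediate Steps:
Function('k')(n) = Pow(Add(-1, n), 2)
Function('X')(p) = Mul(Add(21, p), Add(36, p)) (Function('X')(p) = Mul(Add(p, 21), Add(p, Pow(Add(-1, 7), 2))) = Mul(Add(21, p), Add(p, Pow(6, 2))) = Mul(Add(21, p), Add(p, 36)) = Mul(Add(21, p), Add(36, p)))
Mul(51, Function('X')(Mul(Add(Add(Mul(5, 0), 4), 5), -1))) = Mul(51, Add(756, Pow(Mul(Add(Add(Mul(5, 0), 4), 5), -1), 2), Mul(57, Mul(Add(Add(Mul(5, 0), 4), 5), -1)))) = Mul(51, Add(756, Pow(Mul(Add(Add(0, 4), 5), -1), 2), Mul(57, Mul(Add(Add(0, 4), 5), -1)))) = Mul(51, Add(756, Pow(Mul(Add(4, 5), -1), 2), Mul(57, Mul(Add(4, 5), -1)))) = Mul(51, Add(756, Pow(Mul(9, -1), 2), Mul(57, Mul(9, -1)))) = Mul(51, Add(756, Pow(-9, 2), Mul(57, -9))) = Mul(51, Add(756, 81, -513)) = Mul(51, 324) = 16524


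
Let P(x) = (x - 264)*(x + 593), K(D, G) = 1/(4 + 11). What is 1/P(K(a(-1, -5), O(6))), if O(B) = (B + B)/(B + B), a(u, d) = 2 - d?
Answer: -225/35219264 ≈ -6.3886e-6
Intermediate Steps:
O(B) = 1 (O(B) = (2*B)/((2*B)) = (2*B)*(1/(2*B)) = 1)
K(D, G) = 1/15
P(x) = (-264 + x)*(593 + x)
1/P(K(a(-1, -5), O(6))) = 1/(-156552 + (1/15)**2 + 329*(1/15)) = 1/(-156552 + 1/225 + 329/15) = 1/(-35219264/225) = -225/35219264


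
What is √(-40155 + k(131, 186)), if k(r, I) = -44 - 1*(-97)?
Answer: I*√40102 ≈ 200.25*I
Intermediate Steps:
k(r, I) = 53 (k(r, I) = -44 + 97 = 53)
√(-40155 + k(131, 186)) = √(-40155 + 53) = √(-40102) = I*√40102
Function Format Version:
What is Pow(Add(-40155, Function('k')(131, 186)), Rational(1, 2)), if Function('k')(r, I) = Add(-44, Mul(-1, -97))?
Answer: Mul(I, Pow(40102, Rational(1, 2))) ≈ Mul(200.25, I)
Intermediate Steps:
Function('k')(r, I) = 53 (Function('k')(r, I) = Add(-44, 97) = 53)
Pow(Add(-40155, Function('k')(131, 186)), Rational(1, 2)) = Pow(Add(-40155, 53), Rational(1, 2)) = Pow(-40102, Rational(1, 2)) = Mul(I, Pow(40102, Rational(1, 2)))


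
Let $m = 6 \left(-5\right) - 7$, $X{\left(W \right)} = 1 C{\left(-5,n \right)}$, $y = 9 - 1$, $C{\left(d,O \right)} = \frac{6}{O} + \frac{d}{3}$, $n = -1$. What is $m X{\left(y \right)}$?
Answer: $\frac{851}{3} \approx 283.67$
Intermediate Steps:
$C{\left(d,O \right)} = \frac{6}{O} + \frac{d}{3}$ ($C{\left(d,O \right)} = \frac{6}{O} + d \frac{1}{3} = \frac{6}{O} + \frac{d}{3}$)
$y = 8$
$X{\left(W \right)} = - \frac{23}{3}$ ($X{\left(W \right)} = 1 \left(\frac{6}{-1} + \frac{1}{3} \left(-5\right)\right) = 1 \left(6 \left(-1\right) - \frac{5}{3}\right) = 1 \left(-6 - \frac{5}{3}\right) = 1 \left(- \frac{23}{3}\right) = - \frac{23}{3}$)
$m = -37$ ($m = -30 - 7 = -37$)
$m X{\left(y \right)} = \left(-37\right) \left(- \frac{23}{3}\right) = \frac{851}{3}$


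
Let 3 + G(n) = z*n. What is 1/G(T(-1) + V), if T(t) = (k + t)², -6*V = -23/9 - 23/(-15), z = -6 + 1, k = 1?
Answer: -27/104 ≈ -0.25962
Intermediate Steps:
z = -5
V = 23/135 (V = -(-23/9 - 23/(-15))/6 = -(-23*⅑ - 23*(-1/15))/6 = -(-23/9 + 23/15)/6 = -⅙*(-46/45) = 23/135 ≈ 0.17037)
T(t) = (1 + t)²
G(n) = -3 - 5*n
1/G(T(-1) + V) = 1/(-3 - 5*((1 - 1)² + 23/135)) = 1/(-3 - 5*(0² + 23/135)) = 1/(-3 - 5*(0 + 23/135)) = 1/(-3 - 5*23/135) = 1/(-3 - 23/27) = 1/(-104/27) = -27/104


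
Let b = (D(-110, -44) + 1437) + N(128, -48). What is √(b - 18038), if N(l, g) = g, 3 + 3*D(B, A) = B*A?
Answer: I*√135330/3 ≈ 122.62*I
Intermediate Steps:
D(B, A) = -1 + A*B/3 (D(B, A) = -1 + (B*A)/3 = -1 + (A*B)/3 = -1 + A*B/3)
b = 9004/3 (b = ((-1 + (⅓)*(-44)*(-110)) + 1437) - 48 = ((-1 + 4840/3) + 1437) - 48 = (4837/3 + 1437) - 48 = 9148/3 - 48 = 9004/3 ≈ 3001.3)
√(b - 18038) = √(9004/3 - 18038) = √(-45110/3) = I*√135330/3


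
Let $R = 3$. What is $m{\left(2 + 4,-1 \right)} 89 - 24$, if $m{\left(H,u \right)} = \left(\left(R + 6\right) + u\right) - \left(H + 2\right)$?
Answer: $-24$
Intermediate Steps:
$m{\left(H,u \right)} = 7 + u - H$ ($m{\left(H,u \right)} = \left(\left(3 + 6\right) + u\right) - \left(H + 2\right) = \left(9 + u\right) - \left(2 + H\right) = 7 + u - H$)
$m{\left(2 + 4,-1 \right)} 89 - 24 = \left(7 - 1 - \left(2 + 4\right)\right) 89 - 24 = \left(7 - 1 - 6\right) 89 - 24 = 0 \cdot 89 - 24 = 0 - 24 = -24$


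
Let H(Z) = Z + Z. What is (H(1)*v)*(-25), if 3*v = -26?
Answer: 1300/3 ≈ 433.33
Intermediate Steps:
H(Z) = 2*Z
v = -26/3 (v = (1/3)*(-26) = -26/3 ≈ -8.6667)
(H(1)*v)*(-25) = ((2*1)*(-26/3))*(-25) = (2*(-26/3))*(-25) = -52/3*(-25) = 1300/3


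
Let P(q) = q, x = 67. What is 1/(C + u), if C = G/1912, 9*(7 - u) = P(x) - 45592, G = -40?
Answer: 717/3631829 ≈ 0.00019742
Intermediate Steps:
u = 15196/3 (u = 7 - (67 - 45592)/9 = 7 - 1/9*(-45525) = 7 + 15175/3 = 15196/3 ≈ 5065.3)
C = -5/239 (C = -40/1912 = -40*1/1912 = -5/239 ≈ -0.020921)
1/(C + u) = 1/(-5/239 + 15196/3) = 1/(3631829/717) = 717/3631829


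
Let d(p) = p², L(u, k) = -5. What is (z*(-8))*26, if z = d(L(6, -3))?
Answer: -5200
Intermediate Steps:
z = 25 (z = (-5)² = 25)
(z*(-8))*26 = (25*(-8))*26 = -200*26 = -5200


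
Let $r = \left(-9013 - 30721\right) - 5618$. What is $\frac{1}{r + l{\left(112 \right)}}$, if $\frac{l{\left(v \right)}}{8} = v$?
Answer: $- \frac{1}{44456} \approx -2.2494 \cdot 10^{-5}$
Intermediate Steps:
$l{\left(v \right)} = 8 v$
$r = -45352$ ($r = -39734 - 5618 = -45352$)
$\frac{1}{r + l{\left(112 \right)}} = \frac{1}{-45352 + 8 \cdot 112} = \frac{1}{-45352 + 896} = \frac{1}{-44456} = - \frac{1}{44456}$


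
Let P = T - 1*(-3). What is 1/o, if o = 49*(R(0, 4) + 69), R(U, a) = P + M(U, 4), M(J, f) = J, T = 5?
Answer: 1/3773 ≈ 0.00026504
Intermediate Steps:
P = 8 (P = 5 - 1*(-3) = 5 + 3 = 8)
R(U, a) = 8 + U
o = 3773 (o = 49*((8 + 0) + 69) = 49*(8 + 69) = 49*77 = 3773)
1/o = 1/3773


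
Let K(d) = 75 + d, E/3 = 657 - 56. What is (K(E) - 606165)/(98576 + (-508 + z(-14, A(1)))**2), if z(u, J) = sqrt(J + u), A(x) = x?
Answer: -215505059949/127196236457 - 613955592*I*sqrt(13)/127196236457 ≈ -1.6943 - 0.017403*I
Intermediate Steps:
E = 1803 (E = 3*(657 - 56) = 3*601 = 1803)
(K(E) - 606165)/(98576 + (-508 + z(-14, A(1)))**2) = ((75 + 1803) - 606165)/(98576 + (-508 + sqrt(1 - 14))**2) = (1878 - 606165)/(98576 + (-508 + sqrt(-13))**2) = -604287/(98576 + (-508 + I*sqrt(13))**2)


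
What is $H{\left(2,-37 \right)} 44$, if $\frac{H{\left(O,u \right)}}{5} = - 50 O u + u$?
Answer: $805860$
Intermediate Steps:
$H{\left(O,u \right)} = 5 u - 250 O u$ ($H{\left(O,u \right)} = 5 \left(- 50 O u + u\right) = 5 \left(u - 50 O u\right) = 5 u - 250 O u$)
$H{\left(2,-37 \right)} 44 = 5 \left(-37\right) \left(1 - 100\right) 44 = 5 \left(-37\right) \left(-99\right) 44 = 18315 \cdot 44 = 805860$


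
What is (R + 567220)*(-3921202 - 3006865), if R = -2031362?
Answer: 10143673873514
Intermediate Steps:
(R + 567220)*(-3921202 - 3006865) = (-2031362 + 567220)*(-3921202 - 3006865) = -1464142*(-6928067) = 10143673873514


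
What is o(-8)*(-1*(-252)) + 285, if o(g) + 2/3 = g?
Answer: -1899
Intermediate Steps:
o(g) = -⅔ + g
o(-8)*(-1*(-252)) + 285 = (-⅔ - 8)*(-1*(-252)) + 285 = -26/3*252 + 285 = -2184 + 285 = -1899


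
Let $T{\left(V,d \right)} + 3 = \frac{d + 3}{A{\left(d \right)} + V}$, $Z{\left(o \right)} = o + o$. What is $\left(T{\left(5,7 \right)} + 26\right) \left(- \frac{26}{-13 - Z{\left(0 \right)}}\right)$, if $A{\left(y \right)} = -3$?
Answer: $56$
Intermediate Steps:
$Z{\left(o \right)} = 2 o$
$T{\left(V,d \right)} = -3 + \frac{3 + d}{-3 + V}$ ($T{\left(V,d \right)} = -3 + \frac{d + 3}{-3 + V} = -3 + \frac{3 + d}{-3 + V}$)
$\left(T{\left(5,7 \right)} + 26\right) \left(- \frac{26}{-13 - Z{\left(0 \right)}}\right) = \left(\frac{12 + 7 - 15}{-3 + 5} + 26\right) \left(- \frac{26}{-13 - 2 \cdot 0}\right) = \left(\frac{12 + 7 - 15}{2} + 26\right) \left(- \frac{26}{-13 - 0}\right) = \left(\frac{1}{2} \cdot 4 + 26\right) \left(- \frac{26}{-13 + 0}\right) = \left(2 + 26\right) \left(- \frac{26}{-13}\right) = 28 \left(\left(-26\right) \left(- \frac{1}{13}\right)\right) = 28 \cdot 2 = 56$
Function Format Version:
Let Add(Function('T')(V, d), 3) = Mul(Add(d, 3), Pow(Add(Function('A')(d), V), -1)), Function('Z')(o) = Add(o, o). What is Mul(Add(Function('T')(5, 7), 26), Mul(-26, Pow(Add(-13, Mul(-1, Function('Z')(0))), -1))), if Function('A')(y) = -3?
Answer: 56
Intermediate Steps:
Function('Z')(o) = Mul(2, o)
Function('T')(V, d) = Add(-3, Mul(Pow(Add(-3, V), -1), Add(3, d))) (Function('T')(V, d) = Add(-3, Mul(Add(d, 3), Pow(Add(-3, V), -1))) = Add(-3, Mul(Add(3, d), Pow(Add(-3, V), -1))) = Add(-3, Mul(Pow(Add(-3, V), -1), Add(3, d))))
Mul(Add(Function('T')(5, 7), 26), Mul(-26, Pow(Add(-13, Mul(-1, Function('Z')(0))), -1))) = Mul(Add(Mul(Pow(Add(-3, 5), -1), Add(12, 7, Mul(-3, 5))), 26), Mul(-26, Pow(Add(-13, Mul(-1, Mul(2, 0))), -1))) = Mul(Add(Mul(Pow(2, -1), Add(12, 7, -15)), 26), Mul(-26, Pow(Add(-13, Mul(-1, 0)), -1))) = Mul(Add(Mul(Rational(1, 2), 4), 26), Mul(-26, Pow(Add(-13, 0), -1))) = Mul(Add(2, 26), Mul(-26, Pow(-13, -1))) = Mul(28, Mul(-26, Rational(-1, 13))) = Mul(28, 2) = 56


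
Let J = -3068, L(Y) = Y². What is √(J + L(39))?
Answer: I*√1547 ≈ 39.332*I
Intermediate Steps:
√(J + L(39)) = √(-3068 + 39²) = √(-3068 + 1521) = √(-1547) = I*√1547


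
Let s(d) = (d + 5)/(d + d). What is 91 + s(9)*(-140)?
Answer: -161/9 ≈ -17.889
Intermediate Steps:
s(d) = (5 + d)/(2*d) (s(d) = (5 + d)/((2*d)) = (5 + d)*(1/(2*d)) = (5 + d)/(2*d))
91 + s(9)*(-140) = 91 + ((1/2)*(5 + 9)/9)*(-140) = 91 + ((1/2)*(1/9)*14)*(-140) = 91 + (7/9)*(-140) = 91 - 980/9 = -161/9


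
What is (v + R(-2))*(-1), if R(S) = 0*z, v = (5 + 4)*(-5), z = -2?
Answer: 45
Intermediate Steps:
v = -45 (v = 9*(-5) = -45)
R(S) = 0 (R(S) = 0*(-2) = 0)
(v + R(-2))*(-1) = (-45 + 0)*(-1) = -45*(-1) = 45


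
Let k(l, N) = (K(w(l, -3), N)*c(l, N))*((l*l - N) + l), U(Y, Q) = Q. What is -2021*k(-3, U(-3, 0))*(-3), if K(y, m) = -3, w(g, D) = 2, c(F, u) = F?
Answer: 327402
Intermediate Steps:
k(l, N) = -3*l*(l + l² - N) (k(l, N) = (-3*l)*((l*l - N) + l) = (-3*l)*((l² - N) + l) = (-3*l)*(l + l² - N) = -3*l*(l + l² - N))
-2021*k(-3, U(-3, 0))*(-3) = -2021*3*(-3)*(0 - 1*(-3) - 1*(-3)²)*(-3) = -2021*3*(-3)*(0 + 3 - 1*9)*(-3) = -2021*3*(-3)*(0 + 3 - 9)*(-3) = -2021*3*(-3)*(-6)*(-3) = -109134*(-3) = -2021*(-162) = 327402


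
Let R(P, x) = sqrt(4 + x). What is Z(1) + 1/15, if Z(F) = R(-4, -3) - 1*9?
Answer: -119/15 ≈ -7.9333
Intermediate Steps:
Z(F) = -8 (Z(F) = sqrt(4 - 3) - 1*9 = sqrt(1) - 9 = 1 - 9 = -8)
Z(1) + 1/15 = -8 + 1/15 = -119/15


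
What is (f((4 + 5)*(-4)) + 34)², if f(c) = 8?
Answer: 1764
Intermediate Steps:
(f((4 + 5)*(-4)) + 34)² = (8 + 34)² = 42² = 1764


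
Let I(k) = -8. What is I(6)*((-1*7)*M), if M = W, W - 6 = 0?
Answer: 336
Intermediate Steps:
W = 6 (W = 6 + 0 = 6)
M = 6
I(6)*((-1*7)*M) = -8*(-1*7)*6 = -(-56)*6 = -8*(-42) = 336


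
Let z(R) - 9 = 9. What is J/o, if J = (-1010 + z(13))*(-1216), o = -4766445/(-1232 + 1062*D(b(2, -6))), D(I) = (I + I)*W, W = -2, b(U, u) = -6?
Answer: -29259333632/4766445 ≈ -6138.6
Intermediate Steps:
z(R) = 18 (z(R) = 9 + 9 = 18)
D(I) = -4*I (D(I) = (I + I)*(-2) = (2*I)*(-2) = -4*I)
o = -4766445/24256 (o = -4766445/(-1232 + 1062*(-4*(-6))) = -4766445/(-1232 + 1062*24) = -4766445/(-1232 + 25488) = -4766445/24256 ≈ -196.51)
J = 1206272 (J = (-1010 + 18)*(-1216) = -992*(-1216) = 1206272)
J/o = 1206272/(-4766445/24256) = 1206272*(-24256/4766445) = -29259333632/4766445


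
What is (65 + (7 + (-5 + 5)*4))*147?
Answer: 10584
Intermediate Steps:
(65 + (7 + (-5 + 5)*4))*147 = (65 + (7 + 0*4))*147 = (65 + (7 + 0))*147 = (65 + 7)*147 = 72*147 = 10584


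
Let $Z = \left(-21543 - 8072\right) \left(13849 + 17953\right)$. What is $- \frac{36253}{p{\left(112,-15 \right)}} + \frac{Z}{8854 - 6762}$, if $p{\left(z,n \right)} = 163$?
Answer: $- \frac{76795943383}{170498} \approx -4.5042 \cdot 10^{5}$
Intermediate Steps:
$Z = -941816230$ ($Z = \left(-29615\right) 31802 = -941816230$)
$- \frac{36253}{p{\left(112,-15 \right)}} + \frac{Z}{8854 - 6762} = - \frac{36253}{163} - \frac{941816230}{8854 - 6762} = \left(-36253\right) \frac{1}{163} - \frac{941816230}{2092} = - \frac{36253}{163} - \frac{470908115}{1046} = - \frac{76795943383}{170498}$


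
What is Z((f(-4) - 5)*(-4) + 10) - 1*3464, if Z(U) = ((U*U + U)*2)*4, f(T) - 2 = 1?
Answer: -728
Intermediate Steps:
f(T) = 3 (f(T) = 2 + 1 = 3)
Z(U) = 8*U + 8*U² (Z(U) = ((U² + U)*2)*4 = ((U + U²)*2)*4 = (2*U + 2*U²)*4 = 8*U + 8*U²)
Z((f(-4) - 5)*(-4) + 10) - 1*3464 = 8*((3 - 5)*(-4) + 10)*(1 + ((3 - 5)*(-4) + 10)) - 1*3464 = 8*(-2*(-4) + 10)*(1 + (-2*(-4) + 10)) - 3464 = 8*(8 + 10)*(1 + (8 + 10)) - 3464 = 8*18*(1 + 18) - 3464 = 8*18*19 - 3464 = 2736 - 3464 = -728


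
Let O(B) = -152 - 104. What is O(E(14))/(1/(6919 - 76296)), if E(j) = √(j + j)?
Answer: 17760512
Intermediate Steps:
E(j) = √2*√j (E(j) = √(2*j) = √2*√j)
O(B) = -256
O(E(14))/(1/(6919 - 76296)) = -256/(1/(6919 - 76296)) = -256/(1/(-69377)) = -256/(-1/69377) = -256*(-69377) = 17760512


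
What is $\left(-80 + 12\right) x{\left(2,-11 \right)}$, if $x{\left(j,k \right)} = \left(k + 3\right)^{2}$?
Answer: $-4352$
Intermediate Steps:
$x{\left(j,k \right)} = \left(3 + k\right)^{2}$
$\left(-80 + 12\right) x{\left(2,-11 \right)} = \left(-80 + 12\right) \left(3 - 11\right)^{2} = - 68 \left(-8\right)^{2} = \left(-68\right) 64 = -4352$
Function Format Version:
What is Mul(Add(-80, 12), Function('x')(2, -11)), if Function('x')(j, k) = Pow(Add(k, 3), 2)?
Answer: -4352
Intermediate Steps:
Function('x')(j, k) = Pow(Add(3, k), 2)
Mul(Add(-80, 12), Function('x')(2, -11)) = Mul(Add(-80, 12), Pow(Add(3, -11), 2)) = Mul(-68, Pow(-8, 2)) = Mul(-68, 64) = -4352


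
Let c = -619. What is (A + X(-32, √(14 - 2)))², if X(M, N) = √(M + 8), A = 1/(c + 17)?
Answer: (-1 + 1204*I*√6)²/362404 ≈ -24.0 - 0.016276*I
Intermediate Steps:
A = -1/602 (A = 1/(-619 + 17) = 1/(-602) = -1/602 ≈ -0.0016611)
X(M, N) = √(8 + M)
(A + X(-32, √(14 - 2)))² = (-1/602 + √(8 - 32))² = (-1/602 + √(-24))² = (-1/602 + 2*I*√6)²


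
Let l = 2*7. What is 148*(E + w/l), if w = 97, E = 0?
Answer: 7178/7 ≈ 1025.4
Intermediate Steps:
l = 14
148*(E + w/l) = 148*(0 + 97/14) = 148*(97/14) = 7178/7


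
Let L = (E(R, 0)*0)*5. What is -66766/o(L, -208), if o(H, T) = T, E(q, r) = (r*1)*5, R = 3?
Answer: 33383/104 ≈ 320.99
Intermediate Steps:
E(q, r) = 5*r (E(q, r) = r*5 = 5*r)
L = 0 (L = ((5*0)*0)*5 = (0*0)*5 = 0*5 = 0)
-66766/o(L, -208) = -66766/(-208) = -66766*(-1/208) = 33383/104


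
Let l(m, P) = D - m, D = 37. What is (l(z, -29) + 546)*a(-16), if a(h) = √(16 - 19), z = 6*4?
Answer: 559*I*√3 ≈ 968.22*I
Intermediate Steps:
z = 24
a(h) = I*√3 (a(h) = √(-3) = I*√3)
l(m, P) = 37 - m
(l(z, -29) + 546)*a(-16) = ((37 - 1*24) + 546)*(I*√3) = ((37 - 24) + 546)*(I*√3) = (13 + 546)*(I*√3) = 559*(I*√3) = 559*I*√3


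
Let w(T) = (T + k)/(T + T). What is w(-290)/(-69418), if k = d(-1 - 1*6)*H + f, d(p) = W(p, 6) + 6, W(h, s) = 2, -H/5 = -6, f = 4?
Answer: -23/20131220 ≈ -1.1425e-6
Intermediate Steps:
H = 30 (H = -5*(-6) = 30)
d(p) = 8 (d(p) = 2 + 6 = 8)
k = 244 (k = 8*30 + 4 = 240 + 4 = 244)
w(T) = (244 + T)/(2*T) (w(T) = (T + 244)/(T + T) = (244 + T)/((2*T)) = (244 + T)*(1/(2*T)) = (244 + T)/(2*T))
w(-290)/(-69418) = ((½)*(244 - 290)/(-290))/(-69418) = ((½)*(-1/290)*(-46))*(-1/69418) = (23/290)*(-1/69418) = -23/20131220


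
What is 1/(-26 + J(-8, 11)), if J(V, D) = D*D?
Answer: 1/95 ≈ 0.010526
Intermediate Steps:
J(V, D) = D²
1/(-26 + J(-8, 11)) = 1/(-26 + 11²) = 1/(-26 + 121) = 1/95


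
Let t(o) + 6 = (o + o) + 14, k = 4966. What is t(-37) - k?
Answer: -5032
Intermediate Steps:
t(o) = 8 + 2*o (t(o) = -6 + ((o + o) + 14) = -6 + (2*o + 14) = -6 + (14 + 2*o) = 8 + 2*o)
t(-37) - k = (8 + 2*(-37)) - 1*4966 = (8 - 74) - 4966 = -66 - 4966 = -5032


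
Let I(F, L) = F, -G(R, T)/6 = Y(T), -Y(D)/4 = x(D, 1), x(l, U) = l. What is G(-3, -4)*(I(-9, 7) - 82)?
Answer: 8736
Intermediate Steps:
Y(D) = -4*D
G(R, T) = 24*T (G(R, T) = -(-24)*T = 24*T)
G(-3, -4)*(I(-9, 7) - 82) = (24*(-4))*(-9 - 82) = -96*(-91) = 8736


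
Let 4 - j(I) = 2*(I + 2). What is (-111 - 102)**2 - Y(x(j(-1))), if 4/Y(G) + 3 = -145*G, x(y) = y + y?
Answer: 26450131/583 ≈ 45369.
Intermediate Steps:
j(I) = -2*I (j(I) = 4 - 2*(I + 2) = 4 - 2*(2 + I) = 4 - (4 + 2*I) = 4 + (-4 - 2*I) = -2*I)
x(y) = 2*y
Y(G) = 4/(-3 - 145*G)
(-111 - 102)**2 - Y(x(j(-1))) = (-111 - 102)**2 - (-4)/(3 + 145*(2*(-2*(-1)))) = (-213)**2 - (-4)/(3 + 145*(2*2)) = 45369 - (-4)/(3 + 145*4) = 45369 - (-4)/(3 + 580) = 45369 - (-4)/583 = 45369 - 1*(-4/583) = 45369 + 4/583 = 26450131/583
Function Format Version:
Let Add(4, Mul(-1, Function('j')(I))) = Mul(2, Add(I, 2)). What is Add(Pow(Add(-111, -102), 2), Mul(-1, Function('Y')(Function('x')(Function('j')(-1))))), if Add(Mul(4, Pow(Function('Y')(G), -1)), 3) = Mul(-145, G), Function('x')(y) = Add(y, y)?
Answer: Rational(26450131, 583) ≈ 45369.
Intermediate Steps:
Function('j')(I) = Mul(-2, I) (Function('j')(I) = Add(4, Mul(-1, Mul(2, Add(I, 2)))) = Add(4, Mul(-1, Mul(2, Add(2, I)))) = Add(4, Mul(-1, Add(4, Mul(2, I)))) = Add(4, Add(-4, Mul(-2, I))) = Mul(-2, I))
Function('x')(y) = Mul(2, y)
Function('Y')(G) = Mul(4, Pow(Add(-3, Mul(-145, G)), -1))
Add(Pow(Add(-111, -102), 2), Mul(-1, Function('Y')(Function('x')(Function('j')(-1))))) = Add(Pow(Add(-111, -102), 2), Mul(-1, Mul(-4, Pow(Add(3, Mul(145, Mul(2, Mul(-2, -1)))), -1)))) = Add(Pow(-213, 2), Mul(-1, Mul(-4, Pow(Add(3, Mul(145, Mul(2, 2))), -1)))) = Add(45369, Mul(-1, Mul(-4, Pow(Add(3, Mul(145, 4)), -1)))) = Add(45369, Mul(-1, Mul(-4, Pow(Add(3, 580), -1)))) = Add(45369, Mul(-1, Mul(-4, Pow(583, -1)))) = Add(45369, Mul(-1, Mul(-4, Rational(1, 583)))) = Add(45369, Mul(-1, Rational(-4, 583))) = Add(45369, Rational(4, 583)) = Rational(26450131, 583)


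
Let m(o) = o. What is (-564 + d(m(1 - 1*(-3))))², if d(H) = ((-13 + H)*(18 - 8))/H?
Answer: 1375929/4 ≈ 3.4398e+5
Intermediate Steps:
d(H) = (-130 + 10*H)/H (d(H) = ((-13 + H)*10)/H = (-130 + 10*H)/H)
(-564 + d(m(1 - 1*(-3))))² = (-564 + (10 - 130/(1 - 1*(-3))))² = (-564 + (10 - 130/(1 + 3)))² = (-564 + (10 - 130/4))² = (-564 + (10 - 130*¼))² = (-564 + (10 - 65/2))² = (-564 - 45/2)² = (-1173/2)² = 1375929/4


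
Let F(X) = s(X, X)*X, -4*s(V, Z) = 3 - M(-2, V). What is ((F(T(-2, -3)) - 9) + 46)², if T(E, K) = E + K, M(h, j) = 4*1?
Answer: 20449/16 ≈ 1278.1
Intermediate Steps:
M(h, j) = 4
s(V, Z) = ¼ (s(V, Z) = -(3 - 1*4)/4 = -(3 - 4)/4 = -¼*(-1) = ¼)
F(X) = X/4
((F(T(-2, -3)) - 9) + 46)² = (((-2 - 3)/4 - 9) + 46)² = (((¼)*(-5) - 9) + 46)² = ((-5/4 - 9) + 46)² = (-41/4 + 46)² = (143/4)² = 20449/16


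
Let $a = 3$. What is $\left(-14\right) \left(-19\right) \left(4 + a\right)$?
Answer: $1862$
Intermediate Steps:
$\left(-14\right) \left(-19\right) \left(4 + a\right) = \left(-14\right) \left(-19\right) \left(4 + 3\right) = 266 \cdot 7 = 1862$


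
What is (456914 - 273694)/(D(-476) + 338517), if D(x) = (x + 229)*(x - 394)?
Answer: 183220/553407 ≈ 0.33108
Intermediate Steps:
D(x) = (-394 + x)*(229 + x) (D(x) = (229 + x)*(-394 + x) = (-394 + x)*(229 + x))
(456914 - 273694)/(D(-476) + 338517) = (456914 - 273694)/((-90226 + (-476)² - 165*(-476)) + 338517) = 183220/((-90226 + 226576 + 78540) + 338517) = 183220/(214890 + 338517) = 183220/553407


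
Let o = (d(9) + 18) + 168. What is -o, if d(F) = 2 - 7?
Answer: -181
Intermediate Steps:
d(F) = -5
o = 181 (o = (-5 + 18) + 168 = 13 + 168 = 181)
-o = -1*181 = -181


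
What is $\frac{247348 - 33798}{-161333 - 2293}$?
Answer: $- \frac{106775}{81813} \approx -1.3051$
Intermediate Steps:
$\frac{247348 - 33798}{-161333 - 2293} = \frac{213550}{-163626} = 213550 \left(- \frac{1}{163626}\right) = - \frac{106775}{81813}$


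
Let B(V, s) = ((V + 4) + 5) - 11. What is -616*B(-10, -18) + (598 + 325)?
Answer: 8315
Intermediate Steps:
B(V, s) = -2 + V (B(V, s) = ((4 + V) + 5) - 11 = (9 + V) - 11 = -2 + V)
-616*B(-10, -18) + (598 + 325) = -616*(-2 - 10) + (598 + 325) = -616*(-12) + 923 = 7392 + 923 = 8315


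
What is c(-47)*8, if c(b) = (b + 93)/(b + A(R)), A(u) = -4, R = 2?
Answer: -368/51 ≈ -7.2157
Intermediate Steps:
c(b) = (93 + b)/(-4 + b) (c(b) = (b + 93)/(b - 4) = (93 + b)/(-4 + b))
c(-47)*8 = ((93 - 47)/(-4 - 47))*8 = (46/(-51))*8 = -1/51*46*8 = -46/51*8 = -368/51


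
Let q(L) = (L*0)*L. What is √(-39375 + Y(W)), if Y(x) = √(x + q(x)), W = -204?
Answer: √(-39375 + 2*I*√51) ≈ 0.036 + 198.43*I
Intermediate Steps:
q(L) = 0 (q(L) = 0*L = 0)
Y(x) = √x (Y(x) = √(x + 0) = √x)
√(-39375 + Y(W)) = √(-39375 + √(-204)) = √(-39375 + 2*I*√51)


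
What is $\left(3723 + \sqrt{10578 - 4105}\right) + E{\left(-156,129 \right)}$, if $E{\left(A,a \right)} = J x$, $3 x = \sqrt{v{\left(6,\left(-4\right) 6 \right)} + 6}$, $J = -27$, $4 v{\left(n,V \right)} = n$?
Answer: $3723 + \sqrt{6473} - \frac{9 \sqrt{30}}{2} \approx 3778.8$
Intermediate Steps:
$v{\left(n,V \right)} = \frac{n}{4}$
$x = \frac{\sqrt{30}}{6}$ ($x = \frac{\sqrt{\frac{1}{4} \cdot 6 + 6}}{3} = \frac{\sqrt{\frac{3}{2} + 6}}{3} = \frac{\sqrt{\frac{15}{2}}}{3} = \frac{\frac{1}{2} \sqrt{30}}{3} = \frac{\sqrt{30}}{6} \approx 0.91287$)
$E{\left(A,a \right)} = - \frac{9 \sqrt{30}}{2}$ ($E{\left(A,a \right)} = - 27 \frac{\sqrt{30}}{6} = - \frac{9 \sqrt{30}}{2}$)
$\left(3723 + \sqrt{10578 - 4105}\right) + E{\left(-156,129 \right)} = \left(3723 + \sqrt{10578 - 4105}\right) - \frac{9 \sqrt{30}}{2} = \left(3723 + \sqrt{6473}\right) - \frac{9 \sqrt{30}}{2} = 3723 + \sqrt{6473} - \frac{9 \sqrt{30}}{2}$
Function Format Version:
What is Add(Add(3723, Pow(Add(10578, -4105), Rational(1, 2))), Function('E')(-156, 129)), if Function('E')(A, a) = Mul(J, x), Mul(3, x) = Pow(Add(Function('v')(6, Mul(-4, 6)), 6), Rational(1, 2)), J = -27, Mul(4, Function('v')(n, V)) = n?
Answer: Add(3723, Pow(6473, Rational(1, 2)), Mul(Rational(-9, 2), Pow(30, Rational(1, 2)))) ≈ 3778.8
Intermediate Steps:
Function('v')(n, V) = Mul(Rational(1, 4), n)
x = Mul(Rational(1, 6), Pow(30, Rational(1, 2))) (x = Mul(Rational(1, 3), Pow(Add(Mul(Rational(1, 4), 6), 6), Rational(1, 2))) = Mul(Rational(1, 3), Pow(Add(Rational(3, 2), 6), Rational(1, 2))) = Mul(Rational(1, 3), Pow(Rational(15, 2), Rational(1, 2))) = Mul(Rational(1, 3), Mul(Rational(1, 2), Pow(30, Rational(1, 2)))) = Mul(Rational(1, 6), Pow(30, Rational(1, 2))) ≈ 0.91287)
Function('E')(A, a) = Mul(Rational(-9, 2), Pow(30, Rational(1, 2))) (Function('E')(A, a) = Mul(-27, Mul(Rational(1, 6), Pow(30, Rational(1, 2)))) = Mul(Rational(-9, 2), Pow(30, Rational(1, 2))))
Add(Add(3723, Pow(Add(10578, -4105), Rational(1, 2))), Function('E')(-156, 129)) = Add(Add(3723, Pow(Add(10578, -4105), Rational(1, 2))), Mul(Rational(-9, 2), Pow(30, Rational(1, 2)))) = Add(Add(3723, Pow(6473, Rational(1, 2))), Mul(Rational(-9, 2), Pow(30, Rational(1, 2)))) = Add(3723, Pow(6473, Rational(1, 2)), Mul(Rational(-9, 2), Pow(30, Rational(1, 2))))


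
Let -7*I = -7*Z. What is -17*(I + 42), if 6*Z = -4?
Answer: -2108/3 ≈ -702.67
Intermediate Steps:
Z = -⅔ (Z = (⅙)*(-4) = -⅔ ≈ -0.66667)
I = -⅔ (I = -(-1)*(-2)/3 = -⅐*14/3 = -⅔ ≈ -0.66667)
-17*(I + 42) = -17*(-⅔ + 42) = -17*124/3 = -2108/3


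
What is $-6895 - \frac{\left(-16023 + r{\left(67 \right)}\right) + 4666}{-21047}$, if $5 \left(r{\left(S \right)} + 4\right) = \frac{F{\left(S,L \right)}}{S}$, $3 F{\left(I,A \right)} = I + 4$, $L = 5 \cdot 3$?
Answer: $- \frac{145856078059}{21152235} \approx -6895.5$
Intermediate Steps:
$L = 15$
$F{\left(I,A \right)} = \frac{4}{3} + \frac{I}{3}$ ($F{\left(I,A \right)} = \frac{I + 4}{3} = \frac{4 + I}{3} = \frac{4}{3} + \frac{I}{3}$)
$r{\left(S \right)} = -4 + \frac{\frac{4}{3} + \frac{S}{3}}{5 S}$ ($r{\left(S \right)} = -4 + \frac{\left(\frac{4}{3} + \frac{S}{3}\right) \frac{1}{S}}{5} = -4 + \frac{\frac{1}{S} \left(\frac{4}{3} + \frac{S}{3}\right)}{5} = -4 + \frac{\frac{4}{3} + \frac{S}{3}}{5 S}$)
$-6895 - \frac{\left(-16023 + r{\left(67 \right)}\right) + 4666}{-21047} = -6895 - \frac{\left(-16023 + \frac{4 - 3953}{15 \cdot 67}\right) + 4666}{-21047} = -6895 - \left(\left(-16023 + \frac{1}{15} \cdot \frac{1}{67} \left(4 - 3953\right)\right) + 4666\right) \left(- \frac{1}{21047}\right) = -6895 - \left(\left(-16023 + \frac{1}{15} \cdot \frac{1}{67} \left(-3949\right)\right) + 4666\right) \left(- \frac{1}{21047}\right) = -6895 - \left(\left(-16023 - \frac{3949}{1005}\right) + 4666\right) \left(- \frac{1}{21047}\right) = -6895 - \left(- \frac{16107064}{1005} + 4666\right) \left(- \frac{1}{21047}\right) = -6895 - \left(- \frac{11417734}{1005}\right) \left(- \frac{1}{21047}\right) = -6895 - \frac{11417734}{21152235} = - \frac{145856078059}{21152235}$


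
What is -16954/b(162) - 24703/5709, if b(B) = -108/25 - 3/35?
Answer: 5639757179/1467213 ≈ 3843.9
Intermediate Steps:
b(B) = -771/175 (b(B) = -108*1/25 - 3*1/35 = -108/25 - 3/35 = -771/175)
-16954/b(162) - 24703/5709 = -16954/(-771/175) - 24703/5709 = -16954*(-175/771) - 24703*1/5709 = 2966950/771 - 24703/5709 = 5639757179/1467213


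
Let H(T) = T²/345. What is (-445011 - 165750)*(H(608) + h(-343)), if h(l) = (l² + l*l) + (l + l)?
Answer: -16553822653948/115 ≈ -1.4395e+11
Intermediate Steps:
h(l) = 2*l + 2*l² (h(l) = (l² + l²) + 2*l = 2*l² + 2*l = 2*l + 2*l²)
H(T) = T²/345 (H(T) = T²*(1/345) = T²/345)
(-445011 - 165750)*(H(608) + h(-343)) = (-445011 - 165750)*((1/345)*608² + 2*(-343)*(1 - 343)) = -610761*((1/345)*369664 + 2*(-343)*(-342)) = -610761*(369664/345 + 234612) = -610761*81310804/345 = -16553822653948/115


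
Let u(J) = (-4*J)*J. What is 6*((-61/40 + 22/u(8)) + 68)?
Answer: 127467/320 ≈ 398.33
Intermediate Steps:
u(J) = -4*J²
6*((-61/40 + 22/u(8)) + 68) = 6*((-61/40 + 22/((-4*8²))) + 68) = 6*((-61*1/40 + 22/((-4*64))) + 68) = 6*((-61/40 + 22/(-256)) + 68) = 6*((-61/40 + 22*(-1/256)) + 68) = 6*((-61/40 - 11/128) + 68) = 6*(-1031/640 + 68) = 6*(42489/640) = 127467/320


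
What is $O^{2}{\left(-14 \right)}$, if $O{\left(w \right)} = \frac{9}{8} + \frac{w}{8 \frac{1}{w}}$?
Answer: $\frac{42025}{64} \approx 656.64$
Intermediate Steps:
$O{\left(w \right)} = \frac{9}{8} + \frac{w^{2}}{8}$ ($O{\left(w \right)} = 9 \cdot \frac{1}{8} + w \frac{w}{8} = \frac{9}{8} + \frac{w^{2}}{8}$)
$O^{2}{\left(-14 \right)} = \left(\frac{9}{8} + \frac{\left(-14\right)^{2}}{8}\right)^{2} = \left(\frac{9}{8} + \frac{1}{8} \cdot 196\right)^{2} = \left(\frac{9}{8} + \frac{49}{2}\right)^{2} = \left(\frac{205}{8}\right)^{2} = \frac{42025}{64}$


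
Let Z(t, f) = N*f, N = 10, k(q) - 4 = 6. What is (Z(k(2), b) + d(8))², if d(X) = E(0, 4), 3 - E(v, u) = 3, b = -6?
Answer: 3600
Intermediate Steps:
k(q) = 10 (k(q) = 4 + 6 = 10)
E(v, u) = 0 (E(v, u) = 3 - 1*3 = 3 - 3 = 0)
d(X) = 0
Z(t, f) = 10*f
(Z(k(2), b) + d(8))² = (10*(-6) + 0)² = (-60 + 0)² = (-60)² = 3600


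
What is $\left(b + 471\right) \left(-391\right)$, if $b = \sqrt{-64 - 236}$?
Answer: $-184161 - 3910 i \sqrt{3} \approx -1.8416 \cdot 10^{5} - 6772.3 i$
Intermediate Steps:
$b = 10 i \sqrt{3}$ ($b = \sqrt{-300} = 10 i \sqrt{3} \approx 17.32 i$)
$\left(b + 471\right) \left(-391\right) = \left(10 i \sqrt{3} + 471\right) \left(-391\right) = \left(471 + 10 i \sqrt{3}\right) \left(-391\right) = -184161 - 3910 i \sqrt{3}$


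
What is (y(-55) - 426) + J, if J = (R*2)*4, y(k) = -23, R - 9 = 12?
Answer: -281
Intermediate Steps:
R = 21 (R = 9 + 12 = 21)
J = 168 (J = (21*2)*4 = 42*4 = 168)
(y(-55) - 426) + J = (-23 - 426) + 168 = -449 + 168 = -281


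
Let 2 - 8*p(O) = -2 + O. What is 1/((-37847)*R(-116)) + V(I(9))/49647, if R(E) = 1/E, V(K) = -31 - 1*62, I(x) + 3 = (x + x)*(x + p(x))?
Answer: 746427/626330003 ≈ 0.0011917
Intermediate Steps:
p(O) = ½ - O/8 (p(O) = ¼ - (-2 + O)/8 = ¼ + (¼ - O/8) = ½ - O/8)
I(x) = -3 + 2*x*(½ + 7*x/8) (I(x) = -3 + (x + x)*(x + (½ - x/8)) = -3 + (2*x)*(½ + 7*x/8) = -3 + 2*x*(½ + 7*x/8))
V(K) = -93 (V(K) = -31 - 62 = -93)
1/((-37847)*R(-116)) + V(I(9))/49647 = 1/((-37847)*(1/(-116))) - 93/49647 = -1/(37847*(-1/116)) - 93*1/49647 = -1/37847*(-116) - 31/16549 = 116/37847 - 31/16549 = 746427/626330003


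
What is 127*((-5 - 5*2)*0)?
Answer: 0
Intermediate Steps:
127*((-5 - 5*2)*0) = 127*((-5 - 10)*0) = 127*(-15*0) = 127*0 = 0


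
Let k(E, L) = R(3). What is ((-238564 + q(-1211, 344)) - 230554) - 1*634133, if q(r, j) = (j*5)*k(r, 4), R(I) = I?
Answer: -1098091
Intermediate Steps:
k(E, L) = 3
q(r, j) = 15*j (q(r, j) = (j*5)*3 = (5*j)*3 = 15*j)
((-238564 + q(-1211, 344)) - 230554) - 1*634133 = ((-238564 + 15*344) - 230554) - 1*634133 = ((-238564 + 5160) - 230554) - 634133 = (-233404 - 230554) - 634133 = -463958 - 634133 = -1098091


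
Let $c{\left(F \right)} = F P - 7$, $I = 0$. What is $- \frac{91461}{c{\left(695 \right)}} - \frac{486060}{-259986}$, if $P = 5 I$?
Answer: $\frac{3963663661}{303317} \approx 13068.0$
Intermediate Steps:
$P = 0$ ($P = 5 \cdot 0 = 0$)
$c{\left(F \right)} = -7$ ($c{\left(F \right)} = F 0 - 7 = 0 - 7 = -7$)
$- \frac{91461}{c{\left(695 \right)}} - \frac{486060}{-259986} = - \frac{91461}{-7} - \frac{486060}{-259986} = \left(-91461\right) \left(- \frac{1}{7}\right) - - \frac{81010}{43331} = \frac{91461}{7} + \frac{81010}{43331} = \frac{3963663661}{303317}$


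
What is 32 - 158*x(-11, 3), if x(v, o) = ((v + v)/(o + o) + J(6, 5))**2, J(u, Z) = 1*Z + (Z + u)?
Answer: -216014/9 ≈ -24002.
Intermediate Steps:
J(u, Z) = u + 2*Z (J(u, Z) = Z + (Z + u) = u + 2*Z)
x(v, o) = (16 + v/o)**2 (x(v, o) = ((v + v)/(o + o) + (6 + 2*5))**2 = ((2*v)/((2*o)) + (6 + 10))**2 = ((2*v)*(1/(2*o)) + 16)**2 = (v/o + 16)**2 = (16 + v/o)**2)
32 - 158*x(-11, 3) = 32 - 158*(-11 + 16*3)**2/3**2 = 32 - 158*(-11 + 48)**2/9 = 32 - 158*37**2/9 = 32 - 158*1369/9 = 32 - 216302/9 = -216014/9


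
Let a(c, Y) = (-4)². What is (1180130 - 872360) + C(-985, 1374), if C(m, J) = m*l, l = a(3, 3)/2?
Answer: 299890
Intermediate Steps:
a(c, Y) = 16
l = 8 (l = 16/2 = 16*(½) = 8)
C(m, J) = 8*m (C(m, J) = m*8 = 8*m)
(1180130 - 872360) + C(-985, 1374) = (1180130 - 872360) + 8*(-985) = 307770 - 7880 = 299890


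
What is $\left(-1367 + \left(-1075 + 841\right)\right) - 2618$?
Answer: $-4219$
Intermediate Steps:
$\left(-1367 + \left(-1075 + 841\right)\right) - 2618 = \left(-1367 - 234\right) - 2618 = -1601 - 2618 = -4219$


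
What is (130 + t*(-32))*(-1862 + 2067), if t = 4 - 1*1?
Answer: 6970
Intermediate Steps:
t = 3 (t = 4 - 1 = 3)
(130 + t*(-32))*(-1862 + 2067) = (130 + 3*(-32))*(-1862 + 2067) = (130 - 96)*205 = 34*205 = 6970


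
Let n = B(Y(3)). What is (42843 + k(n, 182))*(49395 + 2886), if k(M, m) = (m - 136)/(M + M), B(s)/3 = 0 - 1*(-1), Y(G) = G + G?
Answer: 2240275704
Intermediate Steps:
Y(G) = 2*G
B(s) = 3 (B(s) = 3*(0 - 1*(-1)) = 3*(0 + 1) = 3*1 = 3)
n = 3
k(M, m) = (-136 + m)/(2*M) (k(M, m) = (-136 + m)/((2*M)) = (-136 + m)*(1/(2*M)) = (-136 + m)/(2*M))
(42843 + k(n, 182))*(49395 + 2886) = (42843 + (½)*(-136 + 182)/3)*(49395 + 2886) = (42843 + (½)*(⅓)*46)*52281 = (42843 + 23/3)*52281 = (128552/3)*52281 = 2240275704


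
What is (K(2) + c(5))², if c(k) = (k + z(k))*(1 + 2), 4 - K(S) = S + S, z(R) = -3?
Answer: 36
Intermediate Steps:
K(S) = 4 - 2*S (K(S) = 4 - (S + S) = 4 - 2*S)
c(k) = -9 + 3*k (c(k) = (k - 3)*(1 + 2) = (-3 + k)*3 = -9 + 3*k)
(K(2) + c(5))² = ((4 - 2*2) + (-9 + 3*5))² = ((4 - 4) + (-9 + 15))² = (0 + 6)² = 6² = 36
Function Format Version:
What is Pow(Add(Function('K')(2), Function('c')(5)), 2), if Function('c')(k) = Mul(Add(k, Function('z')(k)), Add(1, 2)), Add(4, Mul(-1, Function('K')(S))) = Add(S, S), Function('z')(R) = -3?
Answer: 36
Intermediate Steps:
Function('K')(S) = Add(4, Mul(-2, S)) (Function('K')(S) = Add(4, Mul(-1, Add(S, S))) = Add(4, Mul(-1, Mul(2, S))) = Add(4, Mul(-2, S)))
Function('c')(k) = Add(-9, Mul(3, k)) (Function('c')(k) = Mul(Add(k, -3), Add(1, 2)) = Mul(Add(-3, k), 3) = Add(-9, Mul(3, k)))
Pow(Add(Function('K')(2), Function('c')(5)), 2) = Pow(Add(Add(4, Mul(-2, 2)), Add(-9, Mul(3, 5))), 2) = Pow(Add(Add(4, -4), Add(-9, 15)), 2) = Pow(Add(0, 6), 2) = Pow(6, 2) = 36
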